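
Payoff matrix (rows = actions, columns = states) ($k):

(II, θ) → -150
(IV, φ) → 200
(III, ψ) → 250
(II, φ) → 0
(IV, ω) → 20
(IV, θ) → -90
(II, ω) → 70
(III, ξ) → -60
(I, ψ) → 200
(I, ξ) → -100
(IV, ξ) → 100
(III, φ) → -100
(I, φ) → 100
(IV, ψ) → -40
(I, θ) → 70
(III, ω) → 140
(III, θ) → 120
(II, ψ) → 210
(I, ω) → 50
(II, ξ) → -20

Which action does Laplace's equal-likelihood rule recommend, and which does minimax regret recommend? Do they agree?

laplace → III; minimax regret → I (disagree)

Row averages: I=64, II=22, III=70, IV=38
Highest average = 70 → III.
Column bests: θ=120, φ=200, ψ=250, ω=140, ξ=100.
I regrets: 50, 100, 50, 90, 200 → max 200
II regrets: 270, 200, 40, 70, 120 → max 270
III regrets: 0, 300, 0, 0, 160 → max 300
IV regrets: 210, 0, 290, 120, 0 → max 290
Smallest max regret = 200 → I.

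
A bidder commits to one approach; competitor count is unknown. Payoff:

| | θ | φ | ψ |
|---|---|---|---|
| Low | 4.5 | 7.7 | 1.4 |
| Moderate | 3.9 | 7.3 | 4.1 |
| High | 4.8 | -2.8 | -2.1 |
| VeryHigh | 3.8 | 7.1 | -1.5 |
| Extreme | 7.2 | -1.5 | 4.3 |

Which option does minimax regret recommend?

Column bests: θ=7.2, φ=7.7, ψ=4.3.
Low regrets: 2.7, 0.0, 2.9 → max 2.9
Moderate regrets: 3.3, 0.4, 0.2 → max 3.3
High regrets: 2.4, 10.5, 6.4 → max 10.5
VeryHigh regrets: 3.4, 0.6, 5.8 → max 5.8
Extreme regrets: 0.0, 9.2, 0.0 → max 9.2
Smallest max regret = 2.9 → Low.

Low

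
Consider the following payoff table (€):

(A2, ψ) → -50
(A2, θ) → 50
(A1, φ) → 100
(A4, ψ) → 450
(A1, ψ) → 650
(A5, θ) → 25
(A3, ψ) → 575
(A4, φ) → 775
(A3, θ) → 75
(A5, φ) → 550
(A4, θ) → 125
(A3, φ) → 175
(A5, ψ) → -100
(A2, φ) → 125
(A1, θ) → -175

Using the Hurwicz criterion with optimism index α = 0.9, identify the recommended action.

A4

A1: 0.9·650 + 0.1·(-175) = 567.5
A2: 0.9·125 + 0.1·(-50) = 107.5
A3: 0.9·575 + 0.1·75 = 525
A4: 0.9·775 + 0.1·125 = 710
A5: 0.9·550 + 0.1·(-100) = 485
Highest Hurwicz score = 710 → A4.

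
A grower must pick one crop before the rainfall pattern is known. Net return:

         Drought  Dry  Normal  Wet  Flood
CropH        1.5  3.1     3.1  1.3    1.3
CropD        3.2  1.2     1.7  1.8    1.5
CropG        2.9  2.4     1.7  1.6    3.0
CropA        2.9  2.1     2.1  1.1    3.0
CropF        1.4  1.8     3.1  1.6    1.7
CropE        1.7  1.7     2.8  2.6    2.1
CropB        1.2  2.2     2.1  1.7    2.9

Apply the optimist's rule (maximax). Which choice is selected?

CropD

Row maxima: CropH=3.1, CropD=3.2, CropG=3.0, CropA=3.0, CropF=3.1, CropE=2.8, CropB=2.9
Best best-case = 3.2 → CropD.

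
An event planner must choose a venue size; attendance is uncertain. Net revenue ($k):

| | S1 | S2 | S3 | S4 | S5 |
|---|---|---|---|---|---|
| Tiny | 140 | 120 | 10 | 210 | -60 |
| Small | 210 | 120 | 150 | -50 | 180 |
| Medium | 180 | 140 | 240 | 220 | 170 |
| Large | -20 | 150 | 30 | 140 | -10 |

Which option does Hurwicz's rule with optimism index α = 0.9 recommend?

Tiny: 0.9·210 + 0.1·(-60) = 183
Small: 0.9·210 + 0.1·(-50) = 184
Medium: 0.9·240 + 0.1·140 = 230
Large: 0.9·150 + 0.1·(-20) = 133
Highest Hurwicz score = 230 → Medium.

Medium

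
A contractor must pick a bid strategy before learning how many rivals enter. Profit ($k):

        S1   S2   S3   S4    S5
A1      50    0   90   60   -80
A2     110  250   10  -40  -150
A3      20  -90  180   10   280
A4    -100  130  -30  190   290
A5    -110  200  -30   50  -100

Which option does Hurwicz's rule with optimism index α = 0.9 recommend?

A4

A1: 0.9·90 + 0.1·(-80) = 73
A2: 0.9·250 + 0.1·(-150) = 210
A3: 0.9·280 + 0.1·(-90) = 243
A4: 0.9·290 + 0.1·(-100) = 251
A5: 0.9·200 + 0.1·(-110) = 169
Highest Hurwicz score = 251 → A4.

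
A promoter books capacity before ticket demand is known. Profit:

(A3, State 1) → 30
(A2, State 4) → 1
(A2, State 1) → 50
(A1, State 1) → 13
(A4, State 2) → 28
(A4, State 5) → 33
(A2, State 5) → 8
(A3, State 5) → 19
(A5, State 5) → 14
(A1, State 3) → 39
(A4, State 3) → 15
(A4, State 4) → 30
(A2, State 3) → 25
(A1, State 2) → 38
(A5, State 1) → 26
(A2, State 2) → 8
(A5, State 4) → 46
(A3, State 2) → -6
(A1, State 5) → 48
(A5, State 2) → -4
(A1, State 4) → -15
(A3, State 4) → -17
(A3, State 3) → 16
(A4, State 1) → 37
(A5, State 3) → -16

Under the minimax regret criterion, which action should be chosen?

A4

Column bests: State 1=50, State 2=38, State 3=39, State 4=46, State 5=48.
A1 regrets: 37, 0, 0, 61, 0 → max 61
A2 regrets: 0, 30, 14, 45, 40 → max 45
A3 regrets: 20, 44, 23, 63, 29 → max 63
A4 regrets: 13, 10, 24, 16, 15 → max 24
A5 regrets: 24, 42, 55, 0, 34 → max 55
Smallest max regret = 24 → A4.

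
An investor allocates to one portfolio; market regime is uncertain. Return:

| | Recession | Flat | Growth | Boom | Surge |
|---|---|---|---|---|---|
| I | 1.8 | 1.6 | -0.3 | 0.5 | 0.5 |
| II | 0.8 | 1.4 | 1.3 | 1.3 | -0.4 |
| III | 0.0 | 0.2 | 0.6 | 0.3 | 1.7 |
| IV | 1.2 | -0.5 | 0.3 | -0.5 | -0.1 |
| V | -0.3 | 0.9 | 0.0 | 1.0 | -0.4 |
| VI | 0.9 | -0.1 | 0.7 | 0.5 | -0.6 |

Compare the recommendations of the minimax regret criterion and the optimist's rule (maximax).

Column bests: Recession=1.8, Flat=1.6, Growth=1.3, Boom=1.3, Surge=1.7.
I regrets: 0.0, 0.0, 1.6, 0.8, 1.2 → max 1.6
II regrets: 1.0, 0.2, 0.0, 0.0, 2.1 → max 2.1
III regrets: 1.8, 1.4, 0.7, 1.0, 0.0 → max 1.8
IV regrets: 0.6, 2.1, 1.0, 1.8, 1.8 → max 2.1
V regrets: 2.1, 0.7, 1.3, 0.3, 2.1 → max 2.1
VI regrets: 0.9, 1.7, 0.6, 0.8, 2.3 → max 2.3
Smallest max regret = 1.6 → I.
Row maxima: I=1.8, II=1.4, III=1.7, IV=1.2, V=1.0, VI=0.9
Best best-case = 1.8 → I.

minimax regret → I; maximax → I (agree)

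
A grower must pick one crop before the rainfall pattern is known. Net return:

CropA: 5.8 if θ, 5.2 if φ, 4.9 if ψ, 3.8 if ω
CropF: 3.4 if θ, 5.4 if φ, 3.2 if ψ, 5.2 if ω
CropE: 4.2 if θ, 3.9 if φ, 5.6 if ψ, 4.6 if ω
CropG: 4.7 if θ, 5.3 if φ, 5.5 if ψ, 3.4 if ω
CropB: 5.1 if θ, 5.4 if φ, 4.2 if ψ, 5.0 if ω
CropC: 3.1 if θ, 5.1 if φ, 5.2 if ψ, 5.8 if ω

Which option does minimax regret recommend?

CropB

Column bests: θ=5.8, φ=5.4, ψ=5.6, ω=5.8.
CropA regrets: 0.0, 0.2, 0.7, 2.0 → max 2.0
CropF regrets: 2.4, 0.0, 2.4, 0.6 → max 2.4
CropE regrets: 1.6, 1.5, 0.0, 1.2 → max 1.6
CropG regrets: 1.1, 0.1, 0.1, 2.4 → max 2.4
CropB regrets: 0.7, 0.0, 1.4, 0.8 → max 1.4
CropC regrets: 2.7, 0.3, 0.4, 0.0 → max 2.7
Smallest max regret = 1.4 → CropB.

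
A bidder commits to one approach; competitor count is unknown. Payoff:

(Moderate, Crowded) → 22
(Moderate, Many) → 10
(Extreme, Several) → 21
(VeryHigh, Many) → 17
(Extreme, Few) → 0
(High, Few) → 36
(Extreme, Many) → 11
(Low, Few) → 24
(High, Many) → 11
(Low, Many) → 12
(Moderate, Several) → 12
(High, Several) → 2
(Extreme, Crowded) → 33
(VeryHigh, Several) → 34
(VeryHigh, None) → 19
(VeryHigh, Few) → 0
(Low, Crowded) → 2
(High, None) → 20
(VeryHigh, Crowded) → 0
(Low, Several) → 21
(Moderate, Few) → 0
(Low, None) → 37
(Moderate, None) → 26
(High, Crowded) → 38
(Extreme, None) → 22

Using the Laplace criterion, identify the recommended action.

Row averages: Low=19.2, Moderate=14, High=21.4, VeryHigh=14, Extreme=17.4
Highest average = 21.4 → High.

High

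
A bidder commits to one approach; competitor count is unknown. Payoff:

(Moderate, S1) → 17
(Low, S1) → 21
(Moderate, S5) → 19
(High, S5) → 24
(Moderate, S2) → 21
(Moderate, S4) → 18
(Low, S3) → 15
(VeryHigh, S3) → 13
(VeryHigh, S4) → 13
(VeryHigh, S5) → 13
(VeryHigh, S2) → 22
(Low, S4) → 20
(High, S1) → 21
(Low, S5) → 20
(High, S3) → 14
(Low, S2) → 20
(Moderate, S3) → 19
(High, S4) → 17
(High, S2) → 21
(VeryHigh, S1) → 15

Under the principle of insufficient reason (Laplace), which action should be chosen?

Row averages: Low=19.2, Moderate=18.8, High=19.4, VeryHigh=15.2
Highest average = 19.4 → High.

High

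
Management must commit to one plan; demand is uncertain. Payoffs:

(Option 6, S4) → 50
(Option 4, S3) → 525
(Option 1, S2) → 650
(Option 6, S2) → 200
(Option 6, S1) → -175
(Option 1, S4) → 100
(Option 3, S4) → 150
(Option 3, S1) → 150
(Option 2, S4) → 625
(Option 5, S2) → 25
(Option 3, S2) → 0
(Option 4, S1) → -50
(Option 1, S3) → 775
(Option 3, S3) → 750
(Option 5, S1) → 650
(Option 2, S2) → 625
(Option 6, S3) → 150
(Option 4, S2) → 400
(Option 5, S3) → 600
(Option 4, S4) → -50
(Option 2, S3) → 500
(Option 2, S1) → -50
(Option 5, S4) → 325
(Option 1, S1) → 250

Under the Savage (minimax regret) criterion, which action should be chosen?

Option 1

Column bests: S1=650, S2=650, S3=775, S4=625.
Option 1 regrets: 400, 0, 0, 525 → max 525
Option 2 regrets: 700, 25, 275, 0 → max 700
Option 3 regrets: 500, 650, 25, 475 → max 650
Option 4 regrets: 700, 250, 250, 675 → max 700
Option 5 regrets: 0, 625, 175, 300 → max 625
Option 6 regrets: 825, 450, 625, 575 → max 825
Smallest max regret = 525 → Option 1.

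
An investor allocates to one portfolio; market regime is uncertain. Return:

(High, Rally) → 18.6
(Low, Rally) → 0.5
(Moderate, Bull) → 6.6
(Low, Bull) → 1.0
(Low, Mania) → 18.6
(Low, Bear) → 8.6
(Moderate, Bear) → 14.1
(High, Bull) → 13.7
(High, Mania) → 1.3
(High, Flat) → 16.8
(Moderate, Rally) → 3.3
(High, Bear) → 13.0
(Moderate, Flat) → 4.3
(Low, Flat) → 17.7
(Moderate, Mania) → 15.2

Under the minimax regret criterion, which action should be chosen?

Moderate

Column bests: Bear=14.1, Flat=17.7, Bull=13.7, Rally=18.6, Mania=18.6.
Low regrets: 5.5, 0.0, 12.7, 18.1, 0.0 → max 18.1
Moderate regrets: 0.0, 13.4, 7.1, 15.3, 3.4 → max 15.3
High regrets: 1.1, 0.9, 0.0, 0.0, 17.3 → max 17.3
Smallest max regret = 15.3 → Moderate.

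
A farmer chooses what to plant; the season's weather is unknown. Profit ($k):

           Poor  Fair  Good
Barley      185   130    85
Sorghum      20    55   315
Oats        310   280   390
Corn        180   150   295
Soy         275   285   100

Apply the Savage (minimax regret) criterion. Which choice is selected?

Oats

Column bests: Poor=310, Fair=285, Good=390.
Barley regrets: 125, 155, 305 → max 305
Sorghum regrets: 290, 230, 75 → max 290
Oats regrets: 0, 5, 0 → max 5
Corn regrets: 130, 135, 95 → max 135
Soy regrets: 35, 0, 290 → max 290
Smallest max regret = 5 → Oats.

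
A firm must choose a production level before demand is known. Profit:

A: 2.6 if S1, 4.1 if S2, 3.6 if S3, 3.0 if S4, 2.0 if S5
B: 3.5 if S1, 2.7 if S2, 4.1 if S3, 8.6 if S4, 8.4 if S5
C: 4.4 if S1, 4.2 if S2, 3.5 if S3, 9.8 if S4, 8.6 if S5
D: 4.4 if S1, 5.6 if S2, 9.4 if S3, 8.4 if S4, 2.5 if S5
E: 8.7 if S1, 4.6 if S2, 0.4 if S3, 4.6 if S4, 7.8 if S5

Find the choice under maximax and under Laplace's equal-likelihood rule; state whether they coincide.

maximax → C; laplace → C (agree)

Row maxima: A=4.1, B=8.6, C=9.8, D=9.4, E=8.7
Best best-case = 9.8 → C.
Row averages: A=3.06, B=5.46, C=6.1, D=6.06, E=5.22
Highest average = 6.1 → C.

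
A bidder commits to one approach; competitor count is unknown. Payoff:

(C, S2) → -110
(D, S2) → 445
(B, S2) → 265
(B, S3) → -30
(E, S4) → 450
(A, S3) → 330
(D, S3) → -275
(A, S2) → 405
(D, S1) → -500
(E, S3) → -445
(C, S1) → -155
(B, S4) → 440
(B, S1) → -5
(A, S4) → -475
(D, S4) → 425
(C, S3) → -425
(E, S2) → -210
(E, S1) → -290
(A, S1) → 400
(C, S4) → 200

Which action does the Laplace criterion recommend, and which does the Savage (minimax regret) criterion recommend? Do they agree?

laplace → B; minimax regret → B (agree)

Row averages: A=165, B=167.5, C=-122.5, D=23.75, E=-123.75
Highest average = 167.5 → B.
Column bests: S1=400, S2=445, S3=330, S4=450.
A regrets: 0, 40, 0, 925 → max 925
B regrets: 405, 180, 360, 10 → max 405
C regrets: 555, 555, 755, 250 → max 755
D regrets: 900, 0, 605, 25 → max 900
E regrets: 690, 655, 775, 0 → max 775
Smallest max regret = 405 → B.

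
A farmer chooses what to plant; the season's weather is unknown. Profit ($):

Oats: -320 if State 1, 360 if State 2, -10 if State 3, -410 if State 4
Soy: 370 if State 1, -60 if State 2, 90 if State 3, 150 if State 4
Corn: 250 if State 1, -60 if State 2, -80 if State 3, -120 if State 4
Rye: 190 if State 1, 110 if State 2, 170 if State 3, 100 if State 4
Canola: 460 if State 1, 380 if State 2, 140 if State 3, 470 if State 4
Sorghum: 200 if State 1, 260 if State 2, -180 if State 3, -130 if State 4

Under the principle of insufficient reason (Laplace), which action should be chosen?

Row averages: Oats=-95, Soy=137.5, Corn=-2.5, Rye=142.5, Canola=362.5, Sorghum=37.5
Highest average = 362.5 → Canola.

Canola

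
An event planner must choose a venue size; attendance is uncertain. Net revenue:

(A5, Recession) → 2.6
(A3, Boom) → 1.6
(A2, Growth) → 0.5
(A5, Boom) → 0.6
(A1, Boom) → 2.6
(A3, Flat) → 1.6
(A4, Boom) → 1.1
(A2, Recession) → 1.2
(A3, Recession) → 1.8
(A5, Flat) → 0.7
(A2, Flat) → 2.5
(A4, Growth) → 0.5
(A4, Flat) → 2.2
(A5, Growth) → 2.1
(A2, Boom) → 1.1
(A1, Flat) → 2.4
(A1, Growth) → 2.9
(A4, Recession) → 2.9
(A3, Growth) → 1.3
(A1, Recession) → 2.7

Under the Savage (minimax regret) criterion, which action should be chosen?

Column bests: Recession=2.9, Flat=2.5, Growth=2.9, Boom=2.6.
A1 regrets: 0.2, 0.1, 0.0, 0.0 → max 0.2
A2 regrets: 1.7, 0.0, 2.4, 1.5 → max 2.4
A3 regrets: 1.1, 0.9, 1.6, 1.0 → max 1.6
A4 regrets: 0.0, 0.3, 2.4, 1.5 → max 2.4
A5 regrets: 0.3, 1.8, 0.8, 2.0 → max 2.0
Smallest max regret = 0.2 → A1.

A1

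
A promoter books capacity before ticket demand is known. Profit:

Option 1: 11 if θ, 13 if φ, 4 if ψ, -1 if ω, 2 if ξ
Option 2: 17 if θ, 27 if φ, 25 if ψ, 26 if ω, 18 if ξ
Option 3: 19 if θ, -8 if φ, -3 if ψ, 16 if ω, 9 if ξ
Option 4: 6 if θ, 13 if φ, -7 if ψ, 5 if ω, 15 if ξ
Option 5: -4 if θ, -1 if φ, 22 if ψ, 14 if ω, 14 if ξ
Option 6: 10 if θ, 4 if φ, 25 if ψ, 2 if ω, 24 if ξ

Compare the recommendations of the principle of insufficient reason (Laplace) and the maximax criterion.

Row averages: Option 1=5.8, Option 2=22.6, Option 3=6.6, Option 4=6.4, Option 5=9, Option 6=13
Highest average = 22.6 → Option 2.
Row maxima: Option 1=13, Option 2=27, Option 3=19, Option 4=15, Option 5=22, Option 6=25
Best best-case = 27 → Option 2.

laplace → Option 2; maximax → Option 2 (agree)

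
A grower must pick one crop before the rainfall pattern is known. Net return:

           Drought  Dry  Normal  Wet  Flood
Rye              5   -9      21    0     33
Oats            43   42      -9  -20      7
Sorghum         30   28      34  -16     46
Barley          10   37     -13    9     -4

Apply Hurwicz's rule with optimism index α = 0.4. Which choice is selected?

Rye: 0.4·33 + 0.6·(-9) = 7.8
Oats: 0.4·43 + 0.6·(-20) = 5.2
Sorghum: 0.4·46 + 0.6·(-16) = 8.8
Barley: 0.4·37 + 0.6·(-13) = 7
Highest Hurwicz score = 8.8 → Sorghum.

Sorghum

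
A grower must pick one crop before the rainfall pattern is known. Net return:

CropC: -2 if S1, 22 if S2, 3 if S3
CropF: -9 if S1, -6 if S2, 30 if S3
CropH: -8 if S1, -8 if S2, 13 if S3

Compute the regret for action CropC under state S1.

Best payoff under S1 is -2.
Regret = -2 − (-2) = 0.

0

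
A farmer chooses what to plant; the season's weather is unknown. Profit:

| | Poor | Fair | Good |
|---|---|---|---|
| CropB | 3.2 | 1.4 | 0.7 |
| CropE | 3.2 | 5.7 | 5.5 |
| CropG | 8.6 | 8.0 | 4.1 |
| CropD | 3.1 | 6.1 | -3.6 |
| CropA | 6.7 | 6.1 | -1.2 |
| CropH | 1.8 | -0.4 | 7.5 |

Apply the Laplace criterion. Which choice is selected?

Row averages: CropB=53/30, CropE=4.8, CropG=6.9, CropD=28/15, CropA=58/15, CropH=89/30
Highest average = 6.9 → CropG.

CropG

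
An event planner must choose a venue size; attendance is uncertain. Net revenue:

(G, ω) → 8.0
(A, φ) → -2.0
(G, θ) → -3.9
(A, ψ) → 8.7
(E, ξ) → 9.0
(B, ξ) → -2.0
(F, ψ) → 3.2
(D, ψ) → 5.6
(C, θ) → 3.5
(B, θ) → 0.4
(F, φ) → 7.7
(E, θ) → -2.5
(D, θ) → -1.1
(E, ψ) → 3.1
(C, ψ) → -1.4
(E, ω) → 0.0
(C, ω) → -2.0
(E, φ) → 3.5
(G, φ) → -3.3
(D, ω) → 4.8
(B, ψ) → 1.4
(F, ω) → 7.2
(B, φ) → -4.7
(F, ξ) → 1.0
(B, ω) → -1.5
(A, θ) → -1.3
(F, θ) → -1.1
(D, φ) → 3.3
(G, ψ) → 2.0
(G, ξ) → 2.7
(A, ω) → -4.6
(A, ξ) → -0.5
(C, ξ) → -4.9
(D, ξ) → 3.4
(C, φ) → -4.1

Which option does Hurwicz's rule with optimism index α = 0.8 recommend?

E

A: 0.8·8.7 + 0.2·(-4.6) = 6.04
B: 0.8·1.4 + 0.2·(-4.7) = 0.18
C: 0.8·3.5 + 0.2·(-4.9) = 1.82
D: 0.8·5.6 + 0.2·(-1.1) = 4.26
E: 0.8·9.0 + 0.2·(-2.5) = 6.7
F: 0.8·7.7 + 0.2·(-1.1) = 5.94
G: 0.8·8.0 + 0.2·(-3.9) = 5.62
Highest Hurwicz score = 6.7 → E.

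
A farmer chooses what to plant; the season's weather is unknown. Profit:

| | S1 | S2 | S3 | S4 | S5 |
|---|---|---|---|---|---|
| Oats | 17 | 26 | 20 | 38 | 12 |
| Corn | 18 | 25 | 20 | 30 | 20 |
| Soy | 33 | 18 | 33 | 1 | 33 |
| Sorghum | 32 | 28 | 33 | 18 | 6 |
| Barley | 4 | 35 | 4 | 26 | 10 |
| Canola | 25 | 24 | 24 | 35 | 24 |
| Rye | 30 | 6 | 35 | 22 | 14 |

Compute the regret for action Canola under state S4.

3

Best payoff under S4 is 38.
Regret = 38 − 35 = 3.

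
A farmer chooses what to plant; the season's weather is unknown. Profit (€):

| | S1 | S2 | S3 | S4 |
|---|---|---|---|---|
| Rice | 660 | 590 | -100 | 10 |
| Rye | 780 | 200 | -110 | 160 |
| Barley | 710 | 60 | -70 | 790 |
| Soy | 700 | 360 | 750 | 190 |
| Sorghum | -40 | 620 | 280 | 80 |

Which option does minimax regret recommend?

Column bests: S1=780, S2=620, S3=750, S4=790.
Rice regrets: 120, 30, 850, 780 → max 850
Rye regrets: 0, 420, 860, 630 → max 860
Barley regrets: 70, 560, 820, 0 → max 820
Soy regrets: 80, 260, 0, 600 → max 600
Sorghum regrets: 820, 0, 470, 710 → max 820
Smallest max regret = 600 → Soy.

Soy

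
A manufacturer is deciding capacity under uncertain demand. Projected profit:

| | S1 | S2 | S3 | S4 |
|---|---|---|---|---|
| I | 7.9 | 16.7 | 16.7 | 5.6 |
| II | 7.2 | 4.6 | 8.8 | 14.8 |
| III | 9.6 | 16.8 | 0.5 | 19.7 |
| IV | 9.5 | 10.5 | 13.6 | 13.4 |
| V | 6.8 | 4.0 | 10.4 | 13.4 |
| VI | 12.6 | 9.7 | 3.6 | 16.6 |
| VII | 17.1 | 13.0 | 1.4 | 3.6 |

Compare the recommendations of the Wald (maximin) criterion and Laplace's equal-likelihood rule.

maximin → IV; laplace → IV (agree)

Row minima: I=5.6, II=4.6, III=0.5, IV=9.5, V=4.0, VI=3.6, VII=1.4
Best worst-case = 9.5 → IV.
Row averages: I=11.725, II=8.85, III=11.65, IV=11.75, V=8.65, VI=10.625, VII=8.775
Highest average = 11.75 → IV.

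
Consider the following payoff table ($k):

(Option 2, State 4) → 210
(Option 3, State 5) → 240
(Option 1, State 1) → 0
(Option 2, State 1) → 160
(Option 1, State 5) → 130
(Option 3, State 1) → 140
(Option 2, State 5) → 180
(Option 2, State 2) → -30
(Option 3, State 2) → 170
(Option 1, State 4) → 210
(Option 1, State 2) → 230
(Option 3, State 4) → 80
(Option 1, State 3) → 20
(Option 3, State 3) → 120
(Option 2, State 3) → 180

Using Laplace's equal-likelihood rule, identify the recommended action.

Option 3

Row averages: Option 1=118, Option 2=140, Option 3=150
Highest average = 150 → Option 3.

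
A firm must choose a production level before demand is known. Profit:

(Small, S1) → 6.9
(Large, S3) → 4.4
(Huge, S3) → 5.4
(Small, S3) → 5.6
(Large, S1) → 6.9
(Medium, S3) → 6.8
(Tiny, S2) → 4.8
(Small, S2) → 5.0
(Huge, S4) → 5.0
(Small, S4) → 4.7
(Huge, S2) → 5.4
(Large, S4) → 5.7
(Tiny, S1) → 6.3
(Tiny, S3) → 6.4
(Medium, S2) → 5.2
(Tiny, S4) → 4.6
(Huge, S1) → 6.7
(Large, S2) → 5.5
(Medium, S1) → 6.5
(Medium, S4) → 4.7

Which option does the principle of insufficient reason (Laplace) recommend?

Row averages: Tiny=5.525, Small=5.55, Medium=5.8, Large=5.625, Huge=5.625
Highest average = 5.8 → Medium.

Medium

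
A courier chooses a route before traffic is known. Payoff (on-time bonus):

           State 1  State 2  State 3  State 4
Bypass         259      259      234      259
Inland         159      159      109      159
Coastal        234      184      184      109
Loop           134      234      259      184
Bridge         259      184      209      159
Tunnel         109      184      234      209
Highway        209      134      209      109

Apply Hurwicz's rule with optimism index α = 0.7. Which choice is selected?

Bypass

Bypass: 0.7·259 + 0.3·234 = 251.5
Inland: 0.7·159 + 0.3·109 = 144
Coastal: 0.7·234 + 0.3·109 = 196.5
Loop: 0.7·259 + 0.3·134 = 221.5
Bridge: 0.7·259 + 0.3·159 = 229
Tunnel: 0.7·234 + 0.3·109 = 196.5
Highway: 0.7·209 + 0.3·109 = 179
Highest Hurwicz score = 251.5 → Bypass.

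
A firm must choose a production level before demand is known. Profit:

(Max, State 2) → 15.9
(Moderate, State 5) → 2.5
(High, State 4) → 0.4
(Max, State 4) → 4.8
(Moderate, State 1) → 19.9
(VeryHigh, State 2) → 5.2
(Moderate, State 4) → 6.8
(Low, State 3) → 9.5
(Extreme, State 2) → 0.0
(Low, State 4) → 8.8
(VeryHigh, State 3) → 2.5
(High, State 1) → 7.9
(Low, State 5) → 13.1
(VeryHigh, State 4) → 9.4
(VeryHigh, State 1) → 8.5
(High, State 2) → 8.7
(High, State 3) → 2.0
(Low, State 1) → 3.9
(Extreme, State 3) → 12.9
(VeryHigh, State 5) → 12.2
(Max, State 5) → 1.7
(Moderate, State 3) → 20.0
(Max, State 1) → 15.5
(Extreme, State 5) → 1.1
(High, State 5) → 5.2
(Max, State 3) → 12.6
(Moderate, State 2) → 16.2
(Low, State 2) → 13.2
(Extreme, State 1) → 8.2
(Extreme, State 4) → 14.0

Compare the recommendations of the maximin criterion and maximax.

Row minima: Low=3.9, Moderate=2.5, High=0.4, VeryHigh=2.5, Extreme=0.0, Max=1.7
Best worst-case = 3.9 → Low.
Row maxima: Low=13.2, Moderate=20.0, High=8.7, VeryHigh=12.2, Extreme=14.0, Max=15.9
Best best-case = 20.0 → Moderate.

maximin → Low; maximax → Moderate (disagree)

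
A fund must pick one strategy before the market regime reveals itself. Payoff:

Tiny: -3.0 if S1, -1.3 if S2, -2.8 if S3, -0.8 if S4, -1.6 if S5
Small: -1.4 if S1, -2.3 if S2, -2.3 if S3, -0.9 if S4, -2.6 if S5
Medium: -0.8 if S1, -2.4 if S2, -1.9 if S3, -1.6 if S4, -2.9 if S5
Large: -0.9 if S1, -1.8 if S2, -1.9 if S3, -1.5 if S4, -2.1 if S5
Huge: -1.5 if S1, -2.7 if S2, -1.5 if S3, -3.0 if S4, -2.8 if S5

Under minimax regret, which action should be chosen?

Column bests: S1=-0.8, S2=-1.3, S3=-1.5, S4=-0.8, S5=-1.6.
Tiny regrets: 2.2, 0.0, 1.3, 0.0, 0.0 → max 2.2
Small regrets: 0.6, 1.0, 0.8, 0.1, 1.0 → max 1.0
Medium regrets: 0.0, 1.1, 0.4, 0.8, 1.3 → max 1.3
Large regrets: 0.1, 0.5, 0.4, 0.7, 0.5 → max 0.7
Huge regrets: 0.7, 1.4, 0.0, 2.2, 1.2 → max 2.2
Smallest max regret = 0.7 → Large.

Large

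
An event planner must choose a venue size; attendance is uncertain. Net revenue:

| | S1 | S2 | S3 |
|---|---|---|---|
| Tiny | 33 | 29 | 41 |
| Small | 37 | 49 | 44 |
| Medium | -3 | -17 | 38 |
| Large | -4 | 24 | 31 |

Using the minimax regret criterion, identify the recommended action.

Column bests: S1=37, S2=49, S3=44.
Tiny regrets: 4, 20, 3 → max 20
Small regrets: 0, 0, 0 → max 0
Medium regrets: 40, 66, 6 → max 66
Large regrets: 41, 25, 13 → max 41
Smallest max regret = 0 → Small.

Small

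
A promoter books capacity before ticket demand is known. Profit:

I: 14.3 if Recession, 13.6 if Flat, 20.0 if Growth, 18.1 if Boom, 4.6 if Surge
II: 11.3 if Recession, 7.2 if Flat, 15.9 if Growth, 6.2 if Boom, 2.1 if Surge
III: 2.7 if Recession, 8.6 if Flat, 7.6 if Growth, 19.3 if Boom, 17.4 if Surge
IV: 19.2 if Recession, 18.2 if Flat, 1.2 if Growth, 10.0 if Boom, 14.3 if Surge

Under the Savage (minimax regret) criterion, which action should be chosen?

Column bests: Recession=19.2, Flat=18.2, Growth=20.0, Boom=19.3, Surge=17.4.
I regrets: 4.9, 4.6, 0.0, 1.2, 12.8 → max 12.8
II regrets: 7.9, 11.0, 4.1, 13.1, 15.3 → max 15.3
III regrets: 16.5, 9.6, 12.4, 0.0, 0.0 → max 16.5
IV regrets: 0.0, 0.0, 18.8, 9.3, 3.1 → max 18.8
Smallest max regret = 12.8 → I.

I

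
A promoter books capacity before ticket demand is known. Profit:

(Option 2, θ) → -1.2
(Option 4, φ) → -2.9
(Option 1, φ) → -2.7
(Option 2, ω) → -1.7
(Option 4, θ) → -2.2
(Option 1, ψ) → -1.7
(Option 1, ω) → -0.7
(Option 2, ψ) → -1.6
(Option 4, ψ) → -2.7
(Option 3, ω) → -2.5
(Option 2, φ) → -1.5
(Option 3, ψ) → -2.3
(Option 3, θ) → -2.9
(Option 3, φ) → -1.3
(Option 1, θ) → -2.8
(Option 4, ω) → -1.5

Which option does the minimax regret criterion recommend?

Option 2

Column bests: θ=-1.2, φ=-1.3, ψ=-1.6, ω=-0.7.
Option 1 regrets: 1.6, 1.4, 0.1, 0.0 → max 1.6
Option 2 regrets: 0.0, 0.2, 0.0, 1.0 → max 1.0
Option 3 regrets: 1.7, 0.0, 0.7, 1.8 → max 1.8
Option 4 regrets: 1.0, 1.6, 1.1, 0.8 → max 1.6
Smallest max regret = 1.0 → Option 2.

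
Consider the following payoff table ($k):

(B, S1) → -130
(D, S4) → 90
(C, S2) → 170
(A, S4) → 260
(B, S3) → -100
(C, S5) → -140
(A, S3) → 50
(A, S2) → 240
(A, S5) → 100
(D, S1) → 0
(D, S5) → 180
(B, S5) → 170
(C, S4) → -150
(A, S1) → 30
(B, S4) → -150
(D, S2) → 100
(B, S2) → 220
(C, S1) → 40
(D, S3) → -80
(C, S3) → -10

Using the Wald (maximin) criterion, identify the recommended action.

A

Row minima: A=30, B=-150, C=-150, D=-80
Best worst-case = 30 → A.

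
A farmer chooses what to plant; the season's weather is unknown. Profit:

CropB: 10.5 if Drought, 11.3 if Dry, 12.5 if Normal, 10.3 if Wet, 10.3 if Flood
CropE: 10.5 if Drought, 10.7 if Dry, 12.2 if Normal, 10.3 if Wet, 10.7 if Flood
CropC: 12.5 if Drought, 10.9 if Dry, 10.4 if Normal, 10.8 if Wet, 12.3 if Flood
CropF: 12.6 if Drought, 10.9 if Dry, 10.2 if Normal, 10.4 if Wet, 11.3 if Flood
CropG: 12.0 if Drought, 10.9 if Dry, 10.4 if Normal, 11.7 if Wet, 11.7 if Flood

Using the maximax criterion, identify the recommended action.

Row maxima: CropB=12.5, CropE=12.2, CropC=12.5, CropF=12.6, CropG=12.0
Best best-case = 12.6 → CropF.

CropF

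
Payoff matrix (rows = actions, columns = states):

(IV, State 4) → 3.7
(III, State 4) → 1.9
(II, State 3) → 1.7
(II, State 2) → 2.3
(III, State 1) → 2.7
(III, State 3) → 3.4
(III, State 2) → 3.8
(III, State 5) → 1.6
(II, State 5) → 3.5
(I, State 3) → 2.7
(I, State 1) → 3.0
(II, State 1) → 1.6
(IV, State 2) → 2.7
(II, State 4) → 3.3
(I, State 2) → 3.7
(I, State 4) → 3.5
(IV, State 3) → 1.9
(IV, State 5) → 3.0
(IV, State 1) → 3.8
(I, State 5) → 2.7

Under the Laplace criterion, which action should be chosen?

I

Row averages: I=3.12, II=2.48, III=2.68, IV=3.02
Highest average = 3.12 → I.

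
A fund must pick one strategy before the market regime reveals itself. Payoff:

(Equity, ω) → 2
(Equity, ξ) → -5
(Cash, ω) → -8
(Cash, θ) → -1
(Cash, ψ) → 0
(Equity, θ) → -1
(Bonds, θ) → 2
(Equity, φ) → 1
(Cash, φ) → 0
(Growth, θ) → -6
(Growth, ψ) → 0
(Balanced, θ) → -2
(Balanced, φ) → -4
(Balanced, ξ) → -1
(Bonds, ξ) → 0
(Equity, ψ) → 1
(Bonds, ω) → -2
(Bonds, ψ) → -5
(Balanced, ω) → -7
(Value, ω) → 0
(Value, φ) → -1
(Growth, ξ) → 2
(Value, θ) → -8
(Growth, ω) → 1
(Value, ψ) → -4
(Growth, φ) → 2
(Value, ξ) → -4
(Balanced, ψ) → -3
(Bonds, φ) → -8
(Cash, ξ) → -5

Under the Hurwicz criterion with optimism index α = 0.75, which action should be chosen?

Cash: 0.75·0 + 0.25·(-8) = -2
Growth: 0.75·2 + 0.25·(-6) = 0
Balanced: 0.75·(-1) + 0.25·(-7) = -2.5
Bonds: 0.75·2 + 0.25·(-8) = -0.5
Value: 0.75·0 + 0.25·(-8) = -2
Equity: 0.75·2 + 0.25·(-5) = 0.25
Highest Hurwicz score = 0.25 → Equity.

Equity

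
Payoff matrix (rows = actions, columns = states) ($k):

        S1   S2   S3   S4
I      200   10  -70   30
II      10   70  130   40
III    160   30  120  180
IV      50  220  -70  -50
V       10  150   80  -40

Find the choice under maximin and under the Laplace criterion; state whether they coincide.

maximin → III; laplace → III (agree)

Row minima: I=-70, II=10, III=30, IV=-70, V=-40
Best worst-case = 30 → III.
Row averages: I=42.5, II=62.5, III=122.5, IV=37.5, V=50
Highest average = 122.5 → III.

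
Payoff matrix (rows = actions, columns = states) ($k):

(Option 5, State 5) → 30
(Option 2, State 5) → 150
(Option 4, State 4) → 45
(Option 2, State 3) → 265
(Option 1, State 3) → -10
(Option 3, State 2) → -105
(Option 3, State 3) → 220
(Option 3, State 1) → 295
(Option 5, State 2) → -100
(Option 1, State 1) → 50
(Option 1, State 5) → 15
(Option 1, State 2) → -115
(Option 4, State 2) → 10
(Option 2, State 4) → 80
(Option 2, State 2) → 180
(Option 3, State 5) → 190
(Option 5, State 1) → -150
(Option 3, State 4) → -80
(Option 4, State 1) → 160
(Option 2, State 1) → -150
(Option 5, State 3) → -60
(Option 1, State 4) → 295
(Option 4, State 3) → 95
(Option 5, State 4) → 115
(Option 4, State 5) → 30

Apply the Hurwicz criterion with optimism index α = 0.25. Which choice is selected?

Option 4

Option 1: 0.25·295 + 0.75·(-115) = -12.5
Option 2: 0.25·265 + 0.75·(-150) = -46.25
Option 3: 0.25·295 + 0.75·(-105) = -5
Option 4: 0.25·160 + 0.75·10 = 47.5
Option 5: 0.25·115 + 0.75·(-150) = -83.75
Highest Hurwicz score = 47.5 → Option 4.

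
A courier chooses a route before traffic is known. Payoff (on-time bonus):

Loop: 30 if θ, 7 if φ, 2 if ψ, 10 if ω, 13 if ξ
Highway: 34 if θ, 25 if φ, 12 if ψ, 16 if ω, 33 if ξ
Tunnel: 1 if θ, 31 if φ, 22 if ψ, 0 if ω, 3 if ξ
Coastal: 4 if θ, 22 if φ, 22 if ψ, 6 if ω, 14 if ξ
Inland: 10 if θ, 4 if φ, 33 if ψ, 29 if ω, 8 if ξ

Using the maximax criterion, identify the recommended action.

Highway

Row maxima: Loop=30, Highway=34, Tunnel=31, Coastal=22, Inland=33
Best best-case = 34 → Highway.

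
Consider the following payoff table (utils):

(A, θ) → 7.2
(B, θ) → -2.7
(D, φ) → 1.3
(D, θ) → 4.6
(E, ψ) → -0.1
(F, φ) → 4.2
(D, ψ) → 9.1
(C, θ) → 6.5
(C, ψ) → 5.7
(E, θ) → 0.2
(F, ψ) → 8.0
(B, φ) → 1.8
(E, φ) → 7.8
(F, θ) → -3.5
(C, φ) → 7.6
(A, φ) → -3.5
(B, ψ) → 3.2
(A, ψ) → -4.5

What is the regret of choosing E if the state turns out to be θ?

Best payoff under θ is 7.2.
Regret = 7.2 − 0.2 = 7.0.

7.0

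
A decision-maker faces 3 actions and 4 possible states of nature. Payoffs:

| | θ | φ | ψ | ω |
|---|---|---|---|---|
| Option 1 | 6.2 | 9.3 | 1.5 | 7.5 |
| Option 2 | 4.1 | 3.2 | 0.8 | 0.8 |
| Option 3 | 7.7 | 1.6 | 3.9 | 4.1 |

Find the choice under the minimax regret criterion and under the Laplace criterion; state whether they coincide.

minimax regret → Option 1; laplace → Option 1 (agree)

Column bests: θ=7.7, φ=9.3, ψ=3.9, ω=7.5.
Option 1 regrets: 1.5, 0.0, 2.4, 0.0 → max 2.4
Option 2 regrets: 3.6, 6.1, 3.1, 6.7 → max 6.7
Option 3 regrets: 0.0, 7.7, 0.0, 3.4 → max 7.7
Smallest max regret = 2.4 → Option 1.
Row averages: Option 1=6.125, Option 2=2.225, Option 3=4.325
Highest average = 6.125 → Option 1.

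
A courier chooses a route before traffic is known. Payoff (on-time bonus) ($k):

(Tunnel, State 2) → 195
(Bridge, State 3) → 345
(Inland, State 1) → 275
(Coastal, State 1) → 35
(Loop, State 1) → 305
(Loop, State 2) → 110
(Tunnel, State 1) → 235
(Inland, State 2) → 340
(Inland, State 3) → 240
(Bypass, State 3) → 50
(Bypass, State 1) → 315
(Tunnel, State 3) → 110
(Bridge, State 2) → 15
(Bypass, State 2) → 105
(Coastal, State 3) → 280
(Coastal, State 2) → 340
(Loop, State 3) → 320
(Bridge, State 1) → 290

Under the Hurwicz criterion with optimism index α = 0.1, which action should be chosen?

Inland

Bypass: 0.1·315 + 0.9·50 = 76.5
Loop: 0.1·320 + 0.9·110 = 131
Tunnel: 0.1·235 + 0.9·110 = 122.5
Inland: 0.1·340 + 0.9·240 = 250
Coastal: 0.1·340 + 0.9·35 = 65.5
Bridge: 0.1·345 + 0.9·15 = 48
Highest Hurwicz score = 250 → Inland.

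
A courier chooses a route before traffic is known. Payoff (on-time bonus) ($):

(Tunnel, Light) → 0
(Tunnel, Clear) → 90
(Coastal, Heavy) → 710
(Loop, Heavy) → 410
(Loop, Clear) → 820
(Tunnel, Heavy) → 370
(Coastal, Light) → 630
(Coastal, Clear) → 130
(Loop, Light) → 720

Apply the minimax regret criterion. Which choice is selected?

Loop

Column bests: Clear=820, Light=720, Heavy=710.
Loop regrets: 0, 0, 300 → max 300
Tunnel regrets: 730, 720, 340 → max 730
Coastal regrets: 690, 90, 0 → max 690
Smallest max regret = 300 → Loop.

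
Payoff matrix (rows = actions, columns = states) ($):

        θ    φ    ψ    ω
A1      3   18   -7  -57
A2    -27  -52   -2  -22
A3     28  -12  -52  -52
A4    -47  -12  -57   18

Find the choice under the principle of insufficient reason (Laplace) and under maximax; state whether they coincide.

Row averages: A1=-10.75, A2=-25.75, A3=-22, A4=-24.5
Highest average = -10.75 → A1.
Row maxima: A1=18, A2=-2, A3=28, A4=18
Best best-case = 28 → A3.

laplace → A1; maximax → A3 (disagree)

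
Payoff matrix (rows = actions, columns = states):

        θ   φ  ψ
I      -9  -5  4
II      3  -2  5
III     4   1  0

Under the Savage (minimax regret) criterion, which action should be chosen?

Column bests: θ=4, φ=1, ψ=5.
I regrets: 13, 6, 1 → max 13
II regrets: 1, 3, 0 → max 3
III regrets: 0, 0, 5 → max 5
Smallest max regret = 3 → II.

II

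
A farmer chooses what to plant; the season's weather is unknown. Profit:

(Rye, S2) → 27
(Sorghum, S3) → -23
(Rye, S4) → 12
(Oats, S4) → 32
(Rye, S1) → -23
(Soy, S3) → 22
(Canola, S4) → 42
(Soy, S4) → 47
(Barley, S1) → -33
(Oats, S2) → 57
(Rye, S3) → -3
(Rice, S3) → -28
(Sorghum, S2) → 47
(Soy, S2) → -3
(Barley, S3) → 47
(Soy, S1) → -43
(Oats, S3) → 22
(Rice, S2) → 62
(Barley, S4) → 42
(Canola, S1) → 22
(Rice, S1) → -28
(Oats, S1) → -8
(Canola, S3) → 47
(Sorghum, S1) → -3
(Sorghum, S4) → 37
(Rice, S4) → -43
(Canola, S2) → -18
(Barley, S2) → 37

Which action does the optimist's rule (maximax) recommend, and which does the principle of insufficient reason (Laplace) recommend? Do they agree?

Row maxima: Canola=47, Oats=57, Sorghum=47, Barley=47, Rice=62, Rye=27, Soy=47
Best best-case = 62 → Rice.
Row averages: Canola=23.25, Oats=25.75, Sorghum=14.5, Barley=23.25, Rice=-9.25, Rye=3.25, Soy=5.75
Highest average = 25.75 → Oats.

maximax → Rice; laplace → Oats (disagree)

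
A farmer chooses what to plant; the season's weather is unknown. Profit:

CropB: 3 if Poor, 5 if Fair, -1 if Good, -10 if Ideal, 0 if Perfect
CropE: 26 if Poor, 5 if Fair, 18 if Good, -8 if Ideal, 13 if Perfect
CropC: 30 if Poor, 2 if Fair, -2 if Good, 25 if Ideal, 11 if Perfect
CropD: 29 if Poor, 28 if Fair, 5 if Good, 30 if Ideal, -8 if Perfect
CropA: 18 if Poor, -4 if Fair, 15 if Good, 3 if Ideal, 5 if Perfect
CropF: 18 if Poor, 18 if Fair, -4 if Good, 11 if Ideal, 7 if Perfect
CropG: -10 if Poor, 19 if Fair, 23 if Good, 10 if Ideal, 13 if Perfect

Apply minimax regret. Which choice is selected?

CropD

Column bests: Poor=30, Fair=28, Good=23, Ideal=30, Perfect=13.
CropB regrets: 27, 23, 24, 40, 13 → max 40
CropE regrets: 4, 23, 5, 38, 0 → max 38
CropC regrets: 0, 26, 25, 5, 2 → max 26
CropD regrets: 1, 0, 18, 0, 21 → max 21
CropA regrets: 12, 32, 8, 27, 8 → max 32
CropF regrets: 12, 10, 27, 19, 6 → max 27
CropG regrets: 40, 9, 0, 20, 0 → max 40
Smallest max regret = 21 → CropD.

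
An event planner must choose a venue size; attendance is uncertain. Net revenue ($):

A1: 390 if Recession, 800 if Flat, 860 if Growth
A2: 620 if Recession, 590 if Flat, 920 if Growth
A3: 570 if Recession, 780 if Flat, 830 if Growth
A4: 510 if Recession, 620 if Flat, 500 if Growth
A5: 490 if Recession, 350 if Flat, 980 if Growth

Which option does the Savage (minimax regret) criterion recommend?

A3

Column bests: Recession=620, Flat=800, Growth=980.
A1 regrets: 230, 0, 120 → max 230
A2 regrets: 0, 210, 60 → max 210
A3 regrets: 50, 20, 150 → max 150
A4 regrets: 110, 180, 480 → max 480
A5 regrets: 130, 450, 0 → max 450
Smallest max regret = 150 → A3.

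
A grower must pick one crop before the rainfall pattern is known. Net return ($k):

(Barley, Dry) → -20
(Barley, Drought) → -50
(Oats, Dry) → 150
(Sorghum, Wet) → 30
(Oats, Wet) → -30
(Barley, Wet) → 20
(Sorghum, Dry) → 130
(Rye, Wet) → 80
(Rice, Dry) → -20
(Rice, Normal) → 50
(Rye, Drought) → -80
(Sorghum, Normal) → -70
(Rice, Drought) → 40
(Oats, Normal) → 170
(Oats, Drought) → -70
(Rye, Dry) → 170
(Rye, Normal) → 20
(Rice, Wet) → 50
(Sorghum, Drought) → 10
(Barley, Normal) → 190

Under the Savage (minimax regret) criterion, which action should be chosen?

Column bests: Drought=40, Dry=170, Normal=190, Wet=80.
Rye regrets: 120, 0, 170, 0 → max 170
Sorghum regrets: 30, 40, 260, 50 → max 260
Rice regrets: 0, 190, 140, 30 → max 190
Oats regrets: 110, 20, 20, 110 → max 110
Barley regrets: 90, 190, 0, 60 → max 190
Smallest max regret = 110 → Oats.

Oats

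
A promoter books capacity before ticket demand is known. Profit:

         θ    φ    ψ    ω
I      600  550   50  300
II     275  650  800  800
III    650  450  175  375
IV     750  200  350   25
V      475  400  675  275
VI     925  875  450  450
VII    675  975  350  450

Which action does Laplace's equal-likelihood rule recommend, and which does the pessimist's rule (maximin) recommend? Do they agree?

laplace → VI; maximin → VI (agree)

Row averages: I=375, II=631.25, III=412.5, IV=331.25, V=456.25, VI=675, VII=612.5
Highest average = 675 → VI.
Row minima: I=50, II=275, III=175, IV=25, V=275, VI=450, VII=350
Best worst-case = 450 → VI.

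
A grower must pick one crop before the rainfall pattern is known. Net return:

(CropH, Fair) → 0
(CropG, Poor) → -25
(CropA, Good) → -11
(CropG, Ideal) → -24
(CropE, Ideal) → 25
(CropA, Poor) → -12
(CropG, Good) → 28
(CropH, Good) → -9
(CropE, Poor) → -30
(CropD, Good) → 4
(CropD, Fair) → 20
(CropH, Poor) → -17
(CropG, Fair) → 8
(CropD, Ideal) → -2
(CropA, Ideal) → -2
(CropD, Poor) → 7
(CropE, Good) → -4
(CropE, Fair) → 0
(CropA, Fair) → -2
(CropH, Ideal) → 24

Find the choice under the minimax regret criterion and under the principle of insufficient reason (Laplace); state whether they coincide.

Column bests: Poor=7, Fair=20, Good=28, Ideal=25.
CropE regrets: 37, 20, 32, 0 → max 37
CropH regrets: 24, 20, 37, 1 → max 37
CropD regrets: 0, 0, 24, 27 → max 27
CropA regrets: 19, 22, 39, 27 → max 39
CropG regrets: 32, 12, 0, 49 → max 49
Smallest max regret = 27 → CropD.
Row averages: CropE=-2.25, CropH=-0.5, CropD=7.25, CropA=-6.75, CropG=-3.25
Highest average = 7.25 → CropD.

minimax regret → CropD; laplace → CropD (agree)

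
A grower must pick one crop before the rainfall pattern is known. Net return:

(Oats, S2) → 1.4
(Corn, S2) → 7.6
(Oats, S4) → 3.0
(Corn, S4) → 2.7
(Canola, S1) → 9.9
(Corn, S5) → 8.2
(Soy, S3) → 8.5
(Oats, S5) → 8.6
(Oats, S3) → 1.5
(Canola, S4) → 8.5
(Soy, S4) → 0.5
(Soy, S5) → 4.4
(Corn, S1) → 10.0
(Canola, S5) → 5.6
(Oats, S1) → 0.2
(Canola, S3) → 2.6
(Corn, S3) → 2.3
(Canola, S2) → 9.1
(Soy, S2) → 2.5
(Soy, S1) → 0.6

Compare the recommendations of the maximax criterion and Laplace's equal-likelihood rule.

Row maxima: Corn=10.0, Soy=8.5, Oats=8.6, Canola=9.9
Best best-case = 10.0 → Corn.
Row averages: Corn=6.16, Soy=3.3, Oats=2.94, Canola=7.14
Highest average = 7.14 → Canola.

maximax → Corn; laplace → Canola (disagree)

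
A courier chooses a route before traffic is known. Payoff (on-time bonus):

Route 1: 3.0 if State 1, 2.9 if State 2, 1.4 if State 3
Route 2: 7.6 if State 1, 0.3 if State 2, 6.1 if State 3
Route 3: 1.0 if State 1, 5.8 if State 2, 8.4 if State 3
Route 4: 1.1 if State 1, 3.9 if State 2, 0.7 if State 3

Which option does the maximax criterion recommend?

Row maxima: Route 1=3.0, Route 2=7.6, Route 3=8.4, Route 4=3.9
Best best-case = 8.4 → Route 3.

Route 3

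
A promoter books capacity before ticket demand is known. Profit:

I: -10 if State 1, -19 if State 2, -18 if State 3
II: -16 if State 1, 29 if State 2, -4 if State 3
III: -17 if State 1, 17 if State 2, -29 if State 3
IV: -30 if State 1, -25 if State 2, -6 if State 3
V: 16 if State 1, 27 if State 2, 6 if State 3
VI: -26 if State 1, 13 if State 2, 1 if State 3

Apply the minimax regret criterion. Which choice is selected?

Column bests: State 1=16, State 2=29, State 3=6.
I regrets: 26, 48, 24 → max 48
II regrets: 32, 0, 10 → max 32
III regrets: 33, 12, 35 → max 35
IV regrets: 46, 54, 12 → max 54
V regrets: 0, 2, 0 → max 2
VI regrets: 42, 16, 5 → max 42
Smallest max regret = 2 → V.

V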